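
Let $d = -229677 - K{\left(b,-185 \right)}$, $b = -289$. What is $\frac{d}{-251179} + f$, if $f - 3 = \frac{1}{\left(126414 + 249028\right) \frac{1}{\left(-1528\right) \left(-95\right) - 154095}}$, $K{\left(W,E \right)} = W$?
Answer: $\frac{366787043485}{94303146118} \approx 3.8894$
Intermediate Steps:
$d = -229388$ ($d = -229677 - -289 = -229677 + 289 = -229388$)
$f = \frac{1117391}{375442}$ ($f = 3 + \frac{1}{\left(126414 + 249028\right) \frac{1}{\left(-1528\right) \left(-95\right) - 154095}} = 3 + \frac{1}{375442 \frac{1}{145160 - 154095}} = 3 + \frac{1}{375442 \frac{1}{-8935}} = 3 + \frac{1}{375442 \left(- \frac{1}{8935}\right)} = 3 + \frac{1}{- \frac{375442}{8935}} = 3 - \frac{8935}{375442} = \frac{1117391}{375442} \approx 2.9762$)
$\frac{d}{-251179} + f = - \frac{229388}{-251179} + \frac{1117391}{375442} = \left(-229388\right) \left(- \frac{1}{251179}\right) + \frac{1117391}{375442} = \frac{229388}{251179} + \frac{1117391}{375442} = \frac{366787043485}{94303146118}$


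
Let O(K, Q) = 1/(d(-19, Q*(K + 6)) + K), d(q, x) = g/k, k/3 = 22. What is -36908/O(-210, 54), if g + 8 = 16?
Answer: 255624808/33 ≈ 7.7462e+6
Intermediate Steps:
k = 66 (k = 3*22 = 66)
g = 8 (g = -8 + 16 = 8)
d(q, x) = 4/33 (d(q, x) = 8/66 = 8*(1/66) = 4/33)
O(K, Q) = 1/(4/33 + K)
-36908/O(-210, 54) = -36908/(33/(4 + 33*(-210))) = -36908/(33/(4 - 6930)) = -36908/(33/(-6926)) = -36908/(33*(-1/6926)) = -36908/(-33/6926) = -36908*(-6926/33) = 255624808/33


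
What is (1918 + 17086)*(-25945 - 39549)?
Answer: -1244647976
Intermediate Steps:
(1918 + 17086)*(-25945 - 39549) = 19004*(-65494) = -1244647976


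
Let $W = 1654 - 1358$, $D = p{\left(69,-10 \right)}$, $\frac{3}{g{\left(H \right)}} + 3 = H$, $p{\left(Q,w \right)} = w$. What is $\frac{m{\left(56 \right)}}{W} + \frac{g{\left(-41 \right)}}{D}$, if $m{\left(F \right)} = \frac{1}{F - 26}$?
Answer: $\frac{677}{97680} \approx 0.0069308$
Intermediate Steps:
$m{\left(F \right)} = \frac{1}{-26 + F}$
$g{\left(H \right)} = \frac{3}{-3 + H}$
$D = -10$
$W = 296$
$\frac{m{\left(56 \right)}}{W} + \frac{g{\left(-41 \right)}}{D} = \frac{1}{\left(-26 + 56\right) 296} + \frac{3 \frac{1}{-3 - 41}}{-10} = \frac{1}{30} \cdot \frac{1}{296} + \frac{3}{-44} \left(- \frac{1}{10}\right) = \frac{1}{30} \cdot \frac{1}{296} + 3 \left(- \frac{1}{44}\right) \left(- \frac{1}{10}\right) = \frac{1}{8880} - - \frac{3}{440} = \frac{1}{8880} + \frac{3}{440} = \frac{677}{97680}$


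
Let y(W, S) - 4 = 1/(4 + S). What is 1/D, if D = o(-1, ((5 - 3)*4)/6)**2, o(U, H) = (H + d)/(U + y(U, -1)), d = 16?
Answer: 25/676 ≈ 0.036982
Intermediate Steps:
y(W, S) = 4 + 1/(4 + S)
o(U, H) = (16 + H)/(13/3 + U) (o(U, H) = (H + 16)/(U + (17 + 4*(-1))/(4 - 1)) = (16 + H)/(U + (17 - 4)/3) = (16 + H)/(U + (1/3)*13) = (16 + H)/(U + 13/3) = (16 + H)/(13/3 + U))
D = 676/25 (D = (3*(16 + ((5 - 3)*4)/6)/(13 + 3*(-1)))**2 = (3*(16 + (2*4)*(1/6))/(13 - 3))**2 = (3*(16 + 8*(1/6))/10)**2 = (3*(1/10)*(16 + 4/3))**2 = (3*(1/10)*(52/3))**2 = (26/5)**2 = 676/25 ≈ 27.040)
1/D = 1/(676/25) = 25/676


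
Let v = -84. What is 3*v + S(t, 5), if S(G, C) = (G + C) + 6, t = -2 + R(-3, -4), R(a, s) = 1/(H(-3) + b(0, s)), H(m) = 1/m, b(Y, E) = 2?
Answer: -1212/5 ≈ -242.40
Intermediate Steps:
R(a, s) = ⅗ (R(a, s) = 1/(1/(-3) + 2) = 1/(-⅓ + 2) = 1/(5/3) = ⅗)
t = -7/5 (t = -2 + ⅗ = -7/5 ≈ -1.4000)
S(G, C) = 6 + C + G (S(G, C) = (C + G) + 6 = 6 + C + G)
3*v + S(t, 5) = 3*(-84) + (6 + 5 - 7/5) = -252 + 48/5 = -1212/5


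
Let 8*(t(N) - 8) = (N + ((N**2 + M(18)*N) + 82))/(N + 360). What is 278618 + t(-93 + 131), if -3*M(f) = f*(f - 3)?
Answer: 55446458/199 ≈ 2.7863e+5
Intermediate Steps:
M(f) = -f*(-3 + f)/3 (M(f) = -f*(f - 3)/3 = -f*(-3 + f)/3)
t(N) = 8 + (82 + N**2 - 89*N)/(8*(360 + N)) (t(N) = 8 + ((N + ((N**2 + ((1/3)*18*(3 - 1*18))*N) + 82))/(N + 360))/8 = 8 + ((N + ((N**2 + ((1/3)*18*(3 - 18))*N) + 82))/(360 + N))/8 = 8 + ((N + ((N**2 + ((1/3)*18*(-15))*N) + 82))/(360 + N))/8 = 8 + ((N + ((N**2 - 90*N) + 82))/(360 + N))/8 = 8 + ((N + (82 + N**2 - 90*N))/(360 + N))/8 = 8 + ((82 + N**2 - 89*N)/(360 + N))/8 = 8 + (82 + N**2 - 89*N)/(8*(360 + N)))
278618 + t(-93 + 131) = 278618 + (23122 + (-93 + 131)**2 - 25*(-93 + 131))/(8*(360 + (-93 + 131))) = 278618 + (23122 + 38**2 - 25*38)/(8*(360 + 38)) = 278618 + (1/8)*(23122 + 1444 - 950)/398 = 278618 + (1/8)*(1/398)*23616 = 278618 + 1476/199 = 55446458/199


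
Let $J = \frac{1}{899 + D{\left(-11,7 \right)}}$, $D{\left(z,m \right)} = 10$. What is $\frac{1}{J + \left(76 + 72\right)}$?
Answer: $\frac{909}{134533} \approx 0.0067567$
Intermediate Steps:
$J = \frac{1}{909}$ ($J = \frac{1}{899 + 10} = \frac{1}{909} \approx 0.0011001$)
$\frac{1}{J + \left(76 + 72\right)} = \frac{1}{\frac{1}{909} + \left(76 + 72\right)} = \frac{1}{\frac{1}{909} + 148} = \frac{1}{\frac{134533}{909}} = \frac{909}{134533}$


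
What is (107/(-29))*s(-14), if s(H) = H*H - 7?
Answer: -20223/29 ≈ -697.34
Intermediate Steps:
s(H) = -7 + H² (s(H) = H² - 7 = -7 + H²)
(107/(-29))*s(-14) = (107/(-29))*(-7 + (-14)²) = (107*(-1/29))*(-7 + 196) = -107/29*189 = -20223/29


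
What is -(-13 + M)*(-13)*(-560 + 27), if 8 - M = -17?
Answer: -83148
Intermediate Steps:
M = 25 (M = 8 - 1*(-17) = 8 + 17 = 25)
-(-13 + M)*(-13)*(-560 + 27) = -(-13 + 25)*(-13)*(-560 + 27) = -12*(-13)*(-533) = -(-156)*(-533) = -1*83148 = -83148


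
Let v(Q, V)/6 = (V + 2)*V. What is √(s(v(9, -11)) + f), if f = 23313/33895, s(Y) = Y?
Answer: √683219582985/33895 ≈ 24.386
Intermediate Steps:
v(Q, V) = 6*V*(2 + V) (v(Q, V) = 6*((V + 2)*V) = 6*((2 + V)*V) = 6*(V*(2 + V)) = 6*V*(2 + V))
f = 23313/33895 (f = 23313*(1/33895) = 23313/33895 ≈ 0.68780)
√(s(v(9, -11)) + f) = √(6*(-11)*(2 - 11) + 23313/33895) = √(6*(-11)*(-9) + 23313/33895) = √(594 + 23313/33895) = √(20156943/33895) = √683219582985/33895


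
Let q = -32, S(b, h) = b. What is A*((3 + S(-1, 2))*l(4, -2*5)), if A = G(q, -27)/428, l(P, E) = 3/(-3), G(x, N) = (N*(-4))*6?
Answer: -324/107 ≈ -3.0280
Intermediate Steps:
G(x, N) = -24*N (G(x, N) = -4*N*6 = -24*N)
l(P, E) = -1 (l(P, E) = 3*(-1/3) = -1)
A = 162/107 (A = -24*(-27)/428 = 648*(1/428) = 162/107 ≈ 1.5140)
A*((3 + S(-1, 2))*l(4, -2*5)) = 162*((3 - 1)*(-1))/107 = 162*(2*(-1))/107 = (162/107)*(-2) = -324/107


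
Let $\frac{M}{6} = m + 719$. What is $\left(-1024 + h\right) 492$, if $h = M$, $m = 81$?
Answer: $1857792$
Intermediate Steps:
$M = 4800$ ($M = 6 \left(81 + 719\right) = 6 \cdot 800 = 4800$)
$h = 4800$
$\left(-1024 + h\right) 492 = \left(-1024 + 4800\right) 492 = 3776 \cdot 492 = 1857792$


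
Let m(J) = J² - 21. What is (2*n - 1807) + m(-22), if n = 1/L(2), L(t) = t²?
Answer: -2687/2 ≈ -1343.5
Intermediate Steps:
n = ¼ (n = 1/(2²) = 1/4 = ¼ ≈ 0.25000)
m(J) = -21 + J²
(2*n - 1807) + m(-22) = (2*(¼) - 1807) + (-21 + (-22)²) = (½ - 1807) + (-21 + 484) = -3613/2 + 463 = -2687/2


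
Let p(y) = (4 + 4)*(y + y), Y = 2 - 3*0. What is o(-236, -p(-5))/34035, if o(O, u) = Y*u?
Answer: 32/6807 ≈ 0.0047010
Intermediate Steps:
Y = 2 (Y = 2 + 0 = 2)
p(y) = 16*y (p(y) = 8*(2*y) = 16*y)
o(O, u) = 2*u
o(-236, -p(-5))/34035 = (2*(-16*(-5)))/34035 = (2*(-1*(-80)))*(1/34035) = (2*80)*(1/34035) = 160*(1/34035) = 32/6807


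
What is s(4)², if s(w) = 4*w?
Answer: 256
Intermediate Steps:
s(4)² = (4*4)² = 16² = 256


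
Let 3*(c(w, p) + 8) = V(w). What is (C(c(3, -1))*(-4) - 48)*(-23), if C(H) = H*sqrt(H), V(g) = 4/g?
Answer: 1104 - 12512*I*sqrt(17)/27 ≈ 1104.0 - 1910.7*I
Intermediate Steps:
c(w, p) = -8 + 4/(3*w) (c(w, p) = -8 + (4/w)/3 = -8 + 4/(3*w))
C(H) = H**(3/2)
(C(c(3, -1))*(-4) - 48)*(-23) = ((-8 + (4/3)/3)**(3/2)*(-4) - 48)*(-23) = ((-8 + (4/3)*(1/3))**(3/2)*(-4) - 48)*(-23) = ((-8 + 4/9)**(3/2)*(-4) - 48)*(-23) = ((-68/9)**(3/2)*(-4) - 48)*(-23) = (-136*I*sqrt(17)/27*(-4) - 48)*(-23) = (544*I*sqrt(17)/27 - 48)*(-23) = (-48 + 544*I*sqrt(17)/27)*(-23) = 1104 - 12512*I*sqrt(17)/27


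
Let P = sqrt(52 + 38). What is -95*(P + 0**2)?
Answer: -285*sqrt(10) ≈ -901.25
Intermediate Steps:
P = 3*sqrt(10) (P = sqrt(90) = 3*sqrt(10) ≈ 9.4868)
-95*(P + 0**2) = -95*(3*sqrt(10) + 0**2) = -95*(3*sqrt(10) + 0) = -285*sqrt(10)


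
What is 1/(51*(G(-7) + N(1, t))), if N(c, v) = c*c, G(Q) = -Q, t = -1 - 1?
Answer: 1/408 ≈ 0.0024510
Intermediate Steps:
t = -2
N(c, v) = c²
1/(51*(G(-7) + N(1, t))) = 1/(51*(-1*(-7) + 1²)) = 1/(51*(7 + 1)) = 1/(51*8) = 1/408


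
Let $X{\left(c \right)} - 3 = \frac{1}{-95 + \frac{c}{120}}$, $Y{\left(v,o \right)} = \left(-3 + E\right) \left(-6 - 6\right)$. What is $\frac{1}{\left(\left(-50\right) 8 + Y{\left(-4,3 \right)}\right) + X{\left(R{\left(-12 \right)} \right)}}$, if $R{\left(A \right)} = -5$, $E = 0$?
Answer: $- \frac{2281}{823465} \approx -0.00277$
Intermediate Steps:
$Y{\left(v,o \right)} = 36$ ($Y{\left(v,o \right)} = \left(-3 + 0\right) \left(-6 - 6\right) = \left(-3\right) \left(-12\right) = 36$)
$X{\left(c \right)} = 3 + \frac{1}{-95 + \frac{c}{120}}$
$\frac{1}{\left(\left(-50\right) 8 + Y{\left(-4,3 \right)}\right) + X{\left(R{\left(-12 \right)} \right)}} = \frac{1}{\left(\left(-50\right) 8 + 36\right) + \frac{3 \left(-11360 - 5\right)}{-11400 - 5}} = \frac{1}{\left(-400 + 36\right) + 3 \frac{1}{-11405} \left(-11365\right)} = \frac{1}{-364 + 3 \left(- \frac{1}{11405}\right) \left(-11365\right)} = \frac{1}{-364 + \frac{6819}{2281}} = \frac{1}{- \frac{823465}{2281}} = - \frac{2281}{823465}$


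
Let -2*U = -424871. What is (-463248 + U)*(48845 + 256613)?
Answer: -76612684625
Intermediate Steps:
U = 424871/2 (U = -1/2*(-424871) = 424871/2 ≈ 2.1244e+5)
(-463248 + U)*(48845 + 256613) = (-463248 + 424871/2)*(48845 + 256613) = -501625/2*305458 = -76612684625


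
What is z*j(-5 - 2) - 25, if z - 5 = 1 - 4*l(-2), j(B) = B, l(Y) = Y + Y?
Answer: -179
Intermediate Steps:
l(Y) = 2*Y
z = 22 (z = 5 + (1 - 8*(-2)) = 5 + (1 - 4*(-4)) = 5 + (1 + 16) = 5 + 17 = 22)
z*j(-5 - 2) - 25 = 22*(-5 - 2) - 25 = 22*(-7) - 25 = -154 - 25 = -179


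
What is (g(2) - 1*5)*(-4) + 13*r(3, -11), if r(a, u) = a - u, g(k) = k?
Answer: 194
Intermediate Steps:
(g(2) - 1*5)*(-4) + 13*r(3, -11) = (2 - 1*5)*(-4) + 13*(3 - 1*(-11)) = (2 - 5)*(-4) + 13*(3 + 11) = -3*(-4) + 13*14 = 12 + 182 = 194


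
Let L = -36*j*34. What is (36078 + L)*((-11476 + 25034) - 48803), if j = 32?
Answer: 108907050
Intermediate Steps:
L = -39168 (L = -36*32*34 = -1152*34 = -39168)
(36078 + L)*((-11476 + 25034) - 48803) = (36078 - 39168)*((-11476 + 25034) - 48803) = -3090*(13558 - 48803) = -3090*(-35245) = 108907050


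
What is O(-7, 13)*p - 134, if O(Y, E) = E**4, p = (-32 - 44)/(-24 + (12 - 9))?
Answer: 2167822/21 ≈ 1.0323e+5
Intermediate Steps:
p = 76/21 (p = -76/(-24 + 3) = -76/(-21) = -76*(-1/21) = 76/21 ≈ 3.6190)
O(-7, 13)*p - 134 = 13**4*(76/21) - 134 = 28561*(76/21) - 134 = 2170636/21 - 134 = 2167822/21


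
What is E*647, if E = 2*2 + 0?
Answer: 2588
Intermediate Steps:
E = 4 (E = 4 + 0 = 4)
E*647 = 4*647 = 2588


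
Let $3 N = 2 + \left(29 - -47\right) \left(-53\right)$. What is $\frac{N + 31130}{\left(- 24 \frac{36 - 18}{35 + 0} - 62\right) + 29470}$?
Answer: $\frac{260645}{257212} \approx 1.0133$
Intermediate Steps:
$N = -1342$ ($N = \frac{2 + \left(29 - -47\right) \left(-53\right)}{3} = \frac{2 + \left(29 + 47\right) \left(-53\right)}{3} = \frac{2 + 76 \left(-53\right)}{3} = \frac{2 - 4028}{3} = \frac{1}{3} \left(-4026\right) = -1342$)
$\frac{N + 31130}{\left(- 24 \frac{36 - 18}{35 + 0} - 62\right) + 29470} = \frac{-1342 + 31130}{\left(- 24 \frac{36 - 18}{35 + 0} - 62\right) + 29470} = \frac{29788}{\left(- 24 \cdot \frac{18}{35} - 62\right) + 29470} = \frac{29788}{\left(- 24 \cdot 18 \cdot \frac{1}{35} - 62\right) + 29470} = \frac{29788}{\left(\left(-24\right) \frac{18}{35} - 62\right) + 29470} = \frac{29788}{\left(- \frac{432}{35} - 62\right) + 29470} = \frac{29788}{- \frac{2602}{35} + 29470} = \frac{29788}{\frac{1028848}{35}} = 29788 \cdot \frac{35}{1028848} = \frac{260645}{257212}$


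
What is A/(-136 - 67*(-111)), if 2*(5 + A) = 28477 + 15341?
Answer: 21904/7301 ≈ 3.0001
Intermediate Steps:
A = 21904 (A = -5 + (28477 + 15341)/2 = -5 + (½)*43818 = -5 + 21909 = 21904)
A/(-136 - 67*(-111)) = 21904/(-136 - 67*(-111)) = 21904/(-136 + 7437) = 21904/7301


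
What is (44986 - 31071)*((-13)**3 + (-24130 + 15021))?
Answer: -157322990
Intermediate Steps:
(44986 - 31071)*((-13)**3 + (-24130 + 15021)) = 13915*(-2197 - 9109) = 13915*(-11306) = -157322990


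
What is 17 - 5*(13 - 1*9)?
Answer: -3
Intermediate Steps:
17 - 5*(13 - 1*9) = 17 - 5*(13 - 9) = 17 - 5*4 = 17 - 20 = -3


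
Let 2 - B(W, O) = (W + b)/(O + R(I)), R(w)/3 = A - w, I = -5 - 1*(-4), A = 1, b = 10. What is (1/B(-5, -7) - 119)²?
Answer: 692224/49 ≈ 14127.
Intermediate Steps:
I = -1 (I = -5 + 4 = -1)
R(w) = 3 - 3*w (R(w) = 3*(1 - w) = 3 - 3*w)
B(W, O) = 2 - (10 + W)/(6 + O) (B(W, O) = 2 - (W + 10)/(O + (3 - 3*(-1))) = 2 - (10 + W)/(O + (3 + 3)) = 2 - (10 + W)/(O + 6) = 2 - (10 + W)/(6 + O))
(1/B(-5, -7) - 119)² = (1/((2 - 1*(-5) + 2*(-7))/(6 - 7)) - 119)² = (1/((2 + 5 - 14)/(-1)) - 119)² = (1/(-1*(-7)) - 119)² = (1/7 - 119)² = (⅐ - 119)² = (-832/7)² = 692224/49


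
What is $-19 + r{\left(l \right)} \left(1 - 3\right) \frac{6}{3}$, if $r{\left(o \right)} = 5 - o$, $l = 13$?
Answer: $13$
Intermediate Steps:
$-19 + r{\left(l \right)} \left(1 - 3\right) \frac{6}{3} = -19 + \left(5 - 13\right) \left(1 - 3\right) \frac{6}{3} = -19 + \left(5 - 13\right) \left(- 2 \cdot 6 \cdot \frac{1}{3}\right) = -19 - 8 \left(\left(-2\right) 2\right) = -19 - -32 = -19 + 32 = 13$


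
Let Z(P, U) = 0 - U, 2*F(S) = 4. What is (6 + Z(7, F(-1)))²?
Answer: 16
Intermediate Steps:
F(S) = 2 (F(S) = (½)*4 = 2)
Z(P, U) = -U
(6 + Z(7, F(-1)))² = (6 - 1*2)² = (6 - 2)² = 4² = 16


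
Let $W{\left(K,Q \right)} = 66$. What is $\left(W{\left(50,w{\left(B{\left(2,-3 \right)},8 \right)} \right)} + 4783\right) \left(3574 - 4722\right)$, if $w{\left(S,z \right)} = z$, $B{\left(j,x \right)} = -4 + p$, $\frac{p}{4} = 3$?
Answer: $-5566652$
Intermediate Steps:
$p = 12$ ($p = 4 \cdot 3 = 12$)
$B{\left(j,x \right)} = 8$ ($B{\left(j,x \right)} = -4 + 12 = 8$)
$\left(W{\left(50,w{\left(B{\left(2,-3 \right)},8 \right)} \right)} + 4783\right) \left(3574 - 4722\right) = \left(66 + 4783\right) \left(3574 - 4722\right) = 4849 \left(-1148\right) = -5566652$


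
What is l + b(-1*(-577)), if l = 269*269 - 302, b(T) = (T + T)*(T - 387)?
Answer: 291319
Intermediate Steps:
b(T) = 2*T*(-387 + T) (b(T) = (2*T)*(-387 + T) = 2*T*(-387 + T))
l = 72059 (l = 72361 - 302 = 72059)
l + b(-1*(-577)) = 72059 + 2*(-1*(-577))*(-387 - 1*(-577)) = 72059 + 2*577*(-387 + 577) = 72059 + 2*577*190 = 72059 + 219260 = 291319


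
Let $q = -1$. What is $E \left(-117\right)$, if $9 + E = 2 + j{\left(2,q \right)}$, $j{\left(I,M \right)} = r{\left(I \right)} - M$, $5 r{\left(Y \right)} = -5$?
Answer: $819$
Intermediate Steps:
$r{\left(Y \right)} = -1$ ($r{\left(Y \right)} = \frac{1}{5} \left(-5\right) = -1$)
$j{\left(I,M \right)} = -1 - M$
$E = -7$ ($E = -9 + \left(2 - 0\right) = -9 + \left(2 + \left(-1 + 1\right)\right) = -9 + \left(2 + 0\right) = -9 + 2 = -7$)
$E \left(-117\right) = \left(-7\right) \left(-117\right) = 819$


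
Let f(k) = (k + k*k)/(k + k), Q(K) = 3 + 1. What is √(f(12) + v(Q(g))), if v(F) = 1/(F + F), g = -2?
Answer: √106/4 ≈ 2.5739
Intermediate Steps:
Q(K) = 4
v(F) = 1/(2*F)
f(k) = (k + k²)/(2*k) (f(k) = (k + k²)/((2*k)) = (k + k²)*(1/(2*k)) = (k + k²)/(2*k))
√(f(12) + v(Q(g))) = √((½ + (½)*12) + (½)/4) = √((½ + 6) + (½)*(¼)) = √(13/2 + ⅛) = √(53/8) = √106/4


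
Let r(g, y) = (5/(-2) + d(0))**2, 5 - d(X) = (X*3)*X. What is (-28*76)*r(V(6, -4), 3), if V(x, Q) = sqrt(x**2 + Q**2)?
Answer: -13300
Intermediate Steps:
d(X) = 5 - 3*X**2 (d(X) = 5 - X*3*X = 5 - 3*X*X = 5 - 3*X**2)
V(x, Q) = sqrt(Q**2 + x**2)
r(g, y) = 25/4 (r(g, y) = (5/(-2) + (5 - 3*0**2))**2 = (5*(-1/2) + (5 - 3*0))**2 = (-5/2 + (5 + 0))**2 = (-5/2 + 5)**2 = (5/2)**2 = 25/4)
(-28*76)*r(V(6, -4), 3) = -28*76*(25/4) = -2128*25/4 = -13300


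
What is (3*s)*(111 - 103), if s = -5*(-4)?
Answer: 480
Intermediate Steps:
s = 20
(3*s)*(111 - 103) = (3*20)*(111 - 103) = 60*8 = 480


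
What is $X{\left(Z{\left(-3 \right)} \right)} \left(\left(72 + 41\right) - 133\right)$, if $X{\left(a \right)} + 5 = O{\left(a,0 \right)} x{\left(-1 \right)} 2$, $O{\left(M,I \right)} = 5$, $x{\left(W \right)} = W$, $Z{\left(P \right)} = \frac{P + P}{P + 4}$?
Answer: $300$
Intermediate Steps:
$Z{\left(P \right)} = \frac{2 P}{4 + P}$
$X{\left(a \right)} = -15$ ($X{\left(a \right)} = -5 + 5 \left(-1\right) 2 = -5 - 10 = -15$)
$X{\left(Z{\left(-3 \right)} \right)} \left(\left(72 + 41\right) - 133\right) = - 15 \left(\left(72 + 41\right) - 133\right) = - 15 \left(113 - 133\right) = \left(-15\right) \left(-20\right) = 300$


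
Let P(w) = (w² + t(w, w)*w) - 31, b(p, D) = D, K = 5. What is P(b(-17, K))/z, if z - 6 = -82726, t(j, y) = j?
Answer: -19/82720 ≈ -0.00022969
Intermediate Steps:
z = -82720 (z = 6 - 82726 = -82720)
P(w) = -31 + 2*w² (P(w) = (w² + w*w) - 31 = (w² + w²) - 31 = 2*w² - 31 = -31 + 2*w²)
P(b(-17, K))/z = (-31 + 2*5²)/(-82720) = (-31 + 2*25)*(-1/82720) = (-31 + 50)*(-1/82720) = 19*(-1/82720) = -19/82720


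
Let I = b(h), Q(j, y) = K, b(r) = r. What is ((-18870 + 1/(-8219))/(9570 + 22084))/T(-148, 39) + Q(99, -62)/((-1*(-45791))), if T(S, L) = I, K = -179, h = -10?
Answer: 6636148122481/119131800727660 ≈ 0.055704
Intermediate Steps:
Q(j, y) = -179
I = -10
T(S, L) = -10
((-18870 + 1/(-8219))/(9570 + 22084))/T(-148, 39) + Q(99, -62)/((-1*(-45791))) = ((-18870 + 1/(-8219))/(9570 + 22084))/(-10) - 179/((-1*(-45791))) = ((-18870 - 1/8219)/31654)*(-⅒) - 179/45791 = -155092531/8219*1/31654*(-⅒) - 179*1/45791 = -155092531/260164226*(-⅒) - 179/45791 = 155092531/2601642260 - 179/45791 = 6636148122481/119131800727660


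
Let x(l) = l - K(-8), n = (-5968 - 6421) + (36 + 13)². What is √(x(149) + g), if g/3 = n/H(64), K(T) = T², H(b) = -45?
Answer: √168945/15 ≈ 27.402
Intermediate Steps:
n = -9988 (n = -12389 + 49² = -12389 + 2401 = -9988)
g = 9988/15 (g = 3*(-9988/(-45)) = 3*(-9988*(-1/45)) = 3*(9988/45) = 9988/15 ≈ 665.87)
x(l) = -64 + l (x(l) = l - 1*(-8)² = l - 1*64 = l - 64 = -64 + l)
√(x(149) + g) = √((-64 + 149) + 9988/15) = √(85 + 9988/15) = √(11263/15) = √168945/15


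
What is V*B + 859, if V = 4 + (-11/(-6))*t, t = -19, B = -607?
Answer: 117449/6 ≈ 19575.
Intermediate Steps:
V = -185/6 (V = 4 - 11/(-6)*(-19) = 4 - 11*(-⅙)*(-19) = 4 + (11/6)*(-19) = 4 - 209/6 = -185/6 ≈ -30.833)
V*B + 859 = -185/6*(-607) + 859 = 112295/6 + 859 = 117449/6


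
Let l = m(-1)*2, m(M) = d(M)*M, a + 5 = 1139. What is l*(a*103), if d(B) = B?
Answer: 233604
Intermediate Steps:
a = 1134 (a = -5 + 1139 = 1134)
m(M) = M**2 (m(M) = M*M = M**2)
l = 2 (l = (-1)**2*2 = 1*2 = 2)
l*(a*103) = 2*(1134*103) = 2*116802 = 233604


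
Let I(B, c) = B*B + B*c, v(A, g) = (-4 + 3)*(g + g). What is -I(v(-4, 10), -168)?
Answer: -3760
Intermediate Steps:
v(A, g) = -2*g
I(B, c) = B² + B*c
-I(v(-4, 10), -168) = -(-2*10)*(-2*10 - 168) = -(-20)*(-20 - 168) = -(-20)*(-188) = -1*3760 = -3760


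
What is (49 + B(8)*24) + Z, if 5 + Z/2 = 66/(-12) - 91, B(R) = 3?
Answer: -82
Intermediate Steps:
Z = -203 (Z = -10 + 2*(66/(-12) - 91) = -10 + 2*(66*(-1/12) - 91) = -10 + 2*(-11/2 - 91) = -10 + 2*(-193/2) = -10 - 193 = -203)
(49 + B(8)*24) + Z = (49 + 3*24) - 203 = (49 + 72) - 203 = 121 - 203 = -82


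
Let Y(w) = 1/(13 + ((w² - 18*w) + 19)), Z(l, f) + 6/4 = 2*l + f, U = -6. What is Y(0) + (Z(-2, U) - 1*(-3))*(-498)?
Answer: 135457/32 ≈ 4233.0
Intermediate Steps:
Z(l, f) = -3/2 + f + 2*l (Z(l, f) = -3/2 + (2*l + f) = -3/2 + (f + 2*l) = -3/2 + f + 2*l)
Y(w) = 1/(32 + w² - 18*w) (Y(w) = 1/(13 + (19 + w² - 18*w)) = 1/(32 + w² - 18*w))
Y(0) + (Z(-2, U) - 1*(-3))*(-498) = 1/(32 + 0² - 18*0) + ((-3/2 - 6 + 2*(-2)) - 1*(-3))*(-498) = 1/(32 + 0 + 0) + ((-3/2 - 6 - 4) + 3)*(-498) = 1/32 + (-23/2 + 3)*(-498) = 1/32 - 17/2*(-498) = 1/32 + 4233 = 135457/32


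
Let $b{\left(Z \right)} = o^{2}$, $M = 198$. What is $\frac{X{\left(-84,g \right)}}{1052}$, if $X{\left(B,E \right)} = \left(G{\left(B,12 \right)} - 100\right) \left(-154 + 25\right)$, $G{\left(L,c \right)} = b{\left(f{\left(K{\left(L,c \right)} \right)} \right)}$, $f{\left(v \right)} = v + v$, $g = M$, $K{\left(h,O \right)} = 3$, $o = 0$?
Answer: $\frac{3225}{263} \approx 12.262$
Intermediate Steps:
$g = 198$
$f{\left(v \right)} = 2 v$
$b{\left(Z \right)} = 0$ ($b{\left(Z \right)} = 0^{2} = 0$)
$G{\left(L,c \right)} = 0$
$X{\left(B,E \right)} = 12900$ ($X{\left(B,E \right)} = \left(0 - 100\right) \left(-154 + 25\right) = \left(-100\right) \left(-129\right) = 12900$)
$\frac{X{\left(-84,g \right)}}{1052} = \frac{12900}{1052} = 12900 \cdot \frac{1}{1052} = \frac{3225}{263}$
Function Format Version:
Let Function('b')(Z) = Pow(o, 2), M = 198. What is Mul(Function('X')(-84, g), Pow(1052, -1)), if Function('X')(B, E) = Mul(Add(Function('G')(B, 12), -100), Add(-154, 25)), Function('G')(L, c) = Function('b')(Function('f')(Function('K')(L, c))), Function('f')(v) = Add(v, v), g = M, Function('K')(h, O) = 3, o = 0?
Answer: Rational(3225, 263) ≈ 12.262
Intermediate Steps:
g = 198
Function('f')(v) = Mul(2, v)
Function('b')(Z) = 0 (Function('b')(Z) = Pow(0, 2) = 0)
Function('G')(L, c) = 0
Function('X')(B, E) = 12900 (Function('X')(B, E) = Mul(Add(0, -100), Add(-154, 25)) = Mul(-100, -129) = 12900)
Mul(Function('X')(-84, g), Pow(1052, -1)) = Mul(12900, Pow(1052, -1)) = Mul(12900, Rational(1, 1052)) = Rational(3225, 263)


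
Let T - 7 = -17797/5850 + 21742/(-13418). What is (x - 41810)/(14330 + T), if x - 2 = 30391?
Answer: -34468493850/43270043279 ≈ -0.79659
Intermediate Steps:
T = 7056779/3019050 (T = 7 + (-17797/5850 + 21742/(-13418)) = 7 + (-17797*1/5850 + 21742*(-1/13418)) = 7 + (-1369/450 - 10871/6709) = 7 - 14076571/3019050 = 7056779/3019050 ≈ 2.3374)
x = 30393 (x = 2 + 30391 = 30393)
(x - 41810)/(14330 + T) = (30393 - 41810)/(14330 + 7056779/3019050) = -11417/43270043279/3019050 = -11417*3019050/43270043279 = -34468493850/43270043279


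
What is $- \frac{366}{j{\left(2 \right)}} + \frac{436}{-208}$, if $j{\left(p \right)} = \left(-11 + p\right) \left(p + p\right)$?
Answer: $\frac{1259}{156} \approx 8.0705$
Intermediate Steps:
$j{\left(p \right)} = 2 p \left(-11 + p\right)$ ($j{\left(p \right)} = \left(-11 + p\right) 2 p = 2 p \left(-11 + p\right)$)
$- \frac{366}{j{\left(2 \right)}} + \frac{436}{-208} = - \frac{366}{2 \cdot 2 \left(-11 + 2\right)} + \frac{436}{-208} = - \frac{366}{2 \cdot 2 \left(-9\right)} + 436 \left(- \frac{1}{208}\right) = - \frac{366}{-36} - \frac{109}{52} = \left(-366\right) \left(- \frac{1}{36}\right) - \frac{109}{52} = \frac{61}{6} - \frac{109}{52} = \frac{1259}{156}$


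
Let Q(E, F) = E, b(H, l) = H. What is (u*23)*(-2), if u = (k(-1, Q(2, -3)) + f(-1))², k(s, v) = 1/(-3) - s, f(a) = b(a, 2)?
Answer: -46/9 ≈ -5.1111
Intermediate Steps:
f(a) = a
k(s, v) = -⅓ - s
u = ⅑ (u = ((-⅓ - 1*(-1)) - 1)² = ((-⅓ + 1) - 1)² = (⅔ - 1)² = (-⅓)² = ⅑ ≈ 0.11111)
(u*23)*(-2) = ((⅑)*23)*(-2) = (23/9)*(-2) = -46/9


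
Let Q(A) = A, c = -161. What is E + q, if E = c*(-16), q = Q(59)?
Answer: 2635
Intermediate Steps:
q = 59
E = 2576 (E = -161*(-16) = 2576)
E + q = 2576 + 59 = 2635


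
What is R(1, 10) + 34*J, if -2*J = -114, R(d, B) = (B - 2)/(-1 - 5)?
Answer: 5810/3 ≈ 1936.7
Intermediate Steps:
R(d, B) = ⅓ - B/6 (R(d, B) = (-2 + B)/(-6) = (-2 + B)*(-⅙) = ⅓ - B/6)
J = 57 (J = -½*(-114) = 57)
R(1, 10) + 34*J = (⅓ - ⅙*10) + 34*57 = (⅓ - 5/3) + 1938 = -4/3 + 1938 = 5810/3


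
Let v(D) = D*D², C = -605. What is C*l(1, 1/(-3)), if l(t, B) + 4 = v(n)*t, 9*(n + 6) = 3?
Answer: 3037705/27 ≈ 1.1251e+5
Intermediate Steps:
n = -17/3 (n = -6 + (⅑)*3 = -6 + ⅓ = -17/3 ≈ -5.6667)
v(D) = D³
l(t, B) = -4 - 4913*t/27 (l(t, B) = -4 + (-17/3)³*t = -4 - 4913*t/27)
C*l(1, 1/(-3)) = -605*(-4 - 4913/27*1) = -605*(-4 - 4913/27) = -605*(-5021/27) = 3037705/27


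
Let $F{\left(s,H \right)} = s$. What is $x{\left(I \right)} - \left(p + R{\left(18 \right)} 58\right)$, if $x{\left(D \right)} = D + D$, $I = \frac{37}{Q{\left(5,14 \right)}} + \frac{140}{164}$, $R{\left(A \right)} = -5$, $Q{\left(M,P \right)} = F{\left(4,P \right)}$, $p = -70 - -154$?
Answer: $\frac{18549}{82} \approx 226.21$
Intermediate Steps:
$p = 84$ ($p = -70 + 154 = 84$)
$Q{\left(M,P \right)} = 4$
$I = \frac{1657}{164}$ ($I = \frac{37}{4} + \frac{140}{164} = 37 \cdot \frac{1}{4} + 140 \cdot \frac{1}{164} = \frac{37}{4} + \frac{35}{41} = \frac{1657}{164} \approx 10.104$)
$x{\left(D \right)} = 2 D$
$x{\left(I \right)} - \left(p + R{\left(18 \right)} 58\right) = 2 \cdot \frac{1657}{164} - \left(84 - 290\right) = \frac{1657}{82} - \left(84 - 290\right) = \frac{1657}{82} - -206 = \frac{1657}{82} + 206 = \frac{18549}{82}$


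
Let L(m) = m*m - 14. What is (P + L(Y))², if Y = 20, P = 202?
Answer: 345744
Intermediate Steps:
L(m) = -14 + m² (L(m) = m² - 14 = -14 + m²)
(P + L(Y))² = (202 + (-14 + 20²))² = (202 + (-14 + 400))² = (202 + 386)² = 588² = 345744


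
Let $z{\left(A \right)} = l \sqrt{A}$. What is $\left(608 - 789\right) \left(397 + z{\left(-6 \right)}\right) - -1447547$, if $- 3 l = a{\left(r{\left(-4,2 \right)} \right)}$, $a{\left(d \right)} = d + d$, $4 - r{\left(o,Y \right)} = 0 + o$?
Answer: $1375690 + \frac{2896 i \sqrt{6}}{3} \approx 1.3757 \cdot 10^{6} + 2364.6 i$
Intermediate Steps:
$r{\left(o,Y \right)} = 4 - o$ ($r{\left(o,Y \right)} = 4 - \left(0 + o\right) = 4 - o$)
$a{\left(d \right)} = 2 d$
$l = - \frac{16}{3}$ ($l = - \frac{2 \left(4 - -4\right)}{3} = - \frac{2 \left(4 + 4\right)}{3} = - \frac{2 \cdot 8}{3} = \left(- \frac{1}{3}\right) 16 = - \frac{16}{3} \approx -5.3333$)
$z{\left(A \right)} = - \frac{16 \sqrt{A}}{3}$
$\left(608 - 789\right) \left(397 + z{\left(-6 \right)}\right) - -1447547 = \left(608 - 789\right) \left(397 - \frac{16 \sqrt{-6}}{3}\right) - -1447547 = - 181 \left(397 - \frac{16 i \sqrt{6}}{3}\right) + 1447547 = \left(-71857 + \frac{2896 i \sqrt{6}}{3}\right) + 1447547 = 1375690 + \frac{2896 i \sqrt{6}}{3}$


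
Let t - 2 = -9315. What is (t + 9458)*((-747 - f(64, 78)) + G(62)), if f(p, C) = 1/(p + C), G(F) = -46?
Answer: -16328015/142 ≈ -1.1499e+5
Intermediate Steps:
t = -9313 (t = 2 - 9315 = -9313)
f(p, C) = 1/(C + p)
(t + 9458)*((-747 - f(64, 78)) + G(62)) = (-9313 + 9458)*((-747 - 1/(78 + 64)) - 46) = 145*((-747 - 1/142) - 46) = 145*(-106075/142 - 46) = 145*(-112607/142) = -16328015/142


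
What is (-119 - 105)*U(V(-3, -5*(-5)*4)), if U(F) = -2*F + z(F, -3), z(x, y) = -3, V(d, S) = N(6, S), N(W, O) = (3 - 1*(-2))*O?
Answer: 224672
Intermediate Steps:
N(W, O) = 5*O (N(W, O) = (3 + 2)*O = 5*O)
V(d, S) = 5*S
U(F) = -3 - 2*F (U(F) = -2*F - 3 = -3 - 2*F)
(-119 - 105)*U(V(-3, -5*(-5)*4)) = (-119 - 105)*(-3 - 10*-5*(-5)*4) = -224*(-3 - 10*25*4) = -224*(-3 - 10*100) = -224*(-3 - 2*500) = -224*(-3 - 1000) = -224*(-1003) = 224672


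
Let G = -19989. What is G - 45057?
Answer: -65046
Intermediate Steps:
G - 45057 = -19989 - 45057 = -65046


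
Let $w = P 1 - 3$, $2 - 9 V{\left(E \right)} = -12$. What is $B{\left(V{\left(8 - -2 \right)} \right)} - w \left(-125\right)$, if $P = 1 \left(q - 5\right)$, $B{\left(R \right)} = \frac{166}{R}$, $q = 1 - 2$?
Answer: $- \frac{7128}{7} \approx -1018.3$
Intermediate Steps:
$V{\left(E \right)} = \frac{14}{9}$ ($V{\left(E \right)} = \frac{2}{9} - - \frac{4}{3} = \frac{2}{9} + \frac{4}{3} = \frac{14}{9}$)
$q = -1$ ($q = 1 - 2 = -1$)
$P = -6$ ($P = 1 \left(-1 - 5\right) = 1 \left(-6\right) = -6$)
$w = -9$ ($w = \left(-6\right) 1 - 3 = -6 - 3 = -9$)
$B{\left(V{\left(8 - -2 \right)} \right)} - w \left(-125\right) = \frac{166}{\frac{14}{9}} - \left(-9\right) \left(-125\right) = 166 \cdot \frac{9}{14} - 1125 = \frac{747}{7} - 1125 = - \frac{7128}{7}$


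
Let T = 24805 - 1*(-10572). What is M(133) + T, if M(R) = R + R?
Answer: 35643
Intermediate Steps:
M(R) = 2*R
T = 35377 (T = 24805 + 10572 = 35377)
M(133) + T = 2*133 + 35377 = 266 + 35377 = 35643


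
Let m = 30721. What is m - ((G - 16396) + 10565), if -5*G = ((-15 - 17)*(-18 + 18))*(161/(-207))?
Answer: 36552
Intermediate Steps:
G = 0 (G = -(-15 - 17)*(-18 + 18)*161/(-207)/5 = -(-32*0)*161*(-1/207)/5 = -0*(-7)/9 = -1/5*0 = 0)
m - ((G - 16396) + 10565) = 30721 - ((0 - 16396) + 10565) = 30721 - (-16396 + 10565) = 30721 - 1*(-5831) = 30721 + 5831 = 36552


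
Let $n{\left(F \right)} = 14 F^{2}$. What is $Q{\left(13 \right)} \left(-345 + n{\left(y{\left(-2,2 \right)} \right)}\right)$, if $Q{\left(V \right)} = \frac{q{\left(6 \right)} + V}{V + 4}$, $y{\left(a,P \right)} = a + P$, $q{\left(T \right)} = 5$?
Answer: $- \frac{6210}{17} \approx -365.29$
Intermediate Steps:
$y{\left(a,P \right)} = P + a$
$Q{\left(V \right)} = \frac{5 + V}{4 + V}$ ($Q{\left(V \right)} = \frac{5 + V}{V + 4} = \frac{5 + V}{4 + V}$)
$Q{\left(13 \right)} \left(-345 + n{\left(y{\left(-2,2 \right)} \right)}\right) = \frac{5 + 13}{4 + 13} \left(-345 + 14 \left(2 - 2\right)^{2}\right) = \frac{1}{17} \cdot 18 \left(-345 + 14 \cdot 0^{2}\right) = \frac{1}{17} \cdot 18 \left(-345 + 14 \cdot 0\right) = \frac{18 \left(-345 + 0\right)}{17} = \frac{18}{17} \left(-345\right) = - \frac{6210}{17}$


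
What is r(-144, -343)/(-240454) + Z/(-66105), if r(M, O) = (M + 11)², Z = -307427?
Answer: 72752720513/15895211670 ≈ 4.5770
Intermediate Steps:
r(M, O) = (11 + M)²
r(-144, -343)/(-240454) + Z/(-66105) = (11 - 144)²/(-240454) - 307427/(-66105) = (-133)²*(-1/240454) - 307427*(-1/66105) = 17689*(-1/240454) + 307427/66105 = -17689/240454 + 307427/66105 = 72752720513/15895211670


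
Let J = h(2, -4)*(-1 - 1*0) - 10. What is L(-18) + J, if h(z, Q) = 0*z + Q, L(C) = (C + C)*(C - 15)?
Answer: 1182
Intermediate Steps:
L(C) = 2*C*(-15 + C) (L(C) = (2*C)*(-15 + C) = 2*C*(-15 + C))
h(z, Q) = Q (h(z, Q) = 0 + Q = Q)
J = -6 (J = -4*(-1 - 1*0) - 10 = -4*(-1 + 0) - 10 = -4*(-1) - 10 = 4 - 10 = -6)
L(-18) + J = 2*(-18)*(-15 - 18) - 6 = 2*(-18)*(-33) - 6 = 1188 - 6 = 1182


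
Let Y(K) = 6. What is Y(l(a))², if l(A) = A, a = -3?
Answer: 36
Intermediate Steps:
Y(l(a))² = 6² = 36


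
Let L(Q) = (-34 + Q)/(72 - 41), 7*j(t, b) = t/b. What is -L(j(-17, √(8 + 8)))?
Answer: 969/868 ≈ 1.1164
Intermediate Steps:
j(t, b) = t/(7*b) (j(t, b) = (t/b)/7 = t/(7*b))
L(Q) = -34/31 + Q/31 (L(Q) = (-34 + Q)/31 = (-34 + Q)*(1/31) = -34/31 + Q/31)
-L(j(-17, √(8 + 8))) = -(-34/31 + ((⅐)*(-17)/√(8 + 8))/31) = -(-34/31 + ((⅐)*(-17)/√16)/31) = -(-34/31 + ((⅐)*(-17)/4)/31) = -(-34/31 + ((⅐)*(-17)*(¼))/31) = -(-34/31 + (1/31)*(-17/28)) = -(-34/31 - 17/868) = -1*(-969/868) = 969/868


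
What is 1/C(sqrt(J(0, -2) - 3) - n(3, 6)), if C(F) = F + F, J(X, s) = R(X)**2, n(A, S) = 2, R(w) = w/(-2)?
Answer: -1/7 - I*sqrt(3)/14 ≈ -0.14286 - 0.12372*I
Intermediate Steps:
R(w) = -w/2 (R(w) = w*(-1/2) = -w/2)
J(X, s) = X**2/4 (J(X, s) = (-X/2)**2 = X**2/4)
C(F) = 2*F
1/C(sqrt(J(0, -2) - 3) - n(3, 6)) = 1/(2*(sqrt((1/4)*0**2 - 3) - 1*2)) = 1/(2*(sqrt((1/4)*0 - 3) - 2)) = 1/(2*(sqrt(0 - 3) - 2)) = 1/(2*(sqrt(-3) - 2)) = 1/(2*(I*sqrt(3) - 2)) = 1/(2*(-2 + I*sqrt(3))) = 1/(-4 + 2*I*sqrt(3))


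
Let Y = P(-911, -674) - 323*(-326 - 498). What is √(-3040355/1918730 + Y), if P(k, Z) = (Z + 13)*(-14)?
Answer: √40556327560047530/383746 ≈ 524.79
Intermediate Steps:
P(k, Z) = -182 - 14*Z (P(k, Z) = (13 + Z)*(-14) = -182 - 14*Z)
Y = 275406 (Y = (-182 - 14*(-674)) - 323*(-326 - 498) = (-182 + 9436) - 323*(-824) = 9254 - 1*(-266152) = 9254 + 266152 = 275406)
√(-3040355/1918730 + Y) = √(-3040355/1918730 + 275406) = √(-3040355*1/1918730 + 275406) = √(-608071/383746 + 275406) = √(105685342805/383746) = √40556327560047530/383746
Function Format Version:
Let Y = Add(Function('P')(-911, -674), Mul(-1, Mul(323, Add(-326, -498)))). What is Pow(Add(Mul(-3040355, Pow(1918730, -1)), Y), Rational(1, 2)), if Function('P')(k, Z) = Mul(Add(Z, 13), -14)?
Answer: Mul(Rational(1, 383746), Pow(40556327560047530, Rational(1, 2))) ≈ 524.79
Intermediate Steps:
Function('P')(k, Z) = Add(-182, Mul(-14, Z)) (Function('P')(k, Z) = Mul(Add(13, Z), -14) = Add(-182, Mul(-14, Z)))
Y = 275406 (Y = Add(Add(-182, Mul(-14, -674)), Mul(-1, Mul(323, Add(-326, -498)))) = Add(Add(-182, 9436), Mul(-1, Mul(323, -824))) = Add(9254, Mul(-1, -266152)) = Add(9254, 266152) = 275406)
Pow(Add(Mul(-3040355, Pow(1918730, -1)), Y), Rational(1, 2)) = Pow(Add(Mul(-3040355, Pow(1918730, -1)), 275406), Rational(1, 2)) = Pow(Add(Mul(-3040355, Rational(1, 1918730)), 275406), Rational(1, 2)) = Pow(Add(Rational(-608071, 383746), 275406), Rational(1, 2)) = Pow(Rational(105685342805, 383746), Rational(1, 2)) = Mul(Rational(1, 383746), Pow(40556327560047530, Rational(1, 2)))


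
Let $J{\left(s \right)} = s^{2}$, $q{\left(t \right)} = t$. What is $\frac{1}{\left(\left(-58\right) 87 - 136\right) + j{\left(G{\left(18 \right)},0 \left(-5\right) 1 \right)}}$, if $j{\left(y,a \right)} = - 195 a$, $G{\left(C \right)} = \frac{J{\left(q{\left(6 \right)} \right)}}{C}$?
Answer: $- \frac{1}{5182} \approx -0.00019298$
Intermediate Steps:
$G{\left(C \right)} = \frac{36}{C}$ ($G{\left(C \right)} = \frac{6^{2}}{C} = \frac{36}{C}$)
$\frac{1}{\left(\left(-58\right) 87 - 136\right) + j{\left(G{\left(18 \right)},0 \left(-5\right) 1 \right)}} = \frac{1}{\left(\left(-58\right) 87 - 136\right) - 195 \cdot 0 \left(-5\right) 1} = \frac{1}{\left(-5046 - 136\right) - 195 \cdot 0 \cdot 1} = \frac{1}{-5182 - 0} = \frac{1}{-5182 + 0} = \frac{1}{-5182} = - \frac{1}{5182}$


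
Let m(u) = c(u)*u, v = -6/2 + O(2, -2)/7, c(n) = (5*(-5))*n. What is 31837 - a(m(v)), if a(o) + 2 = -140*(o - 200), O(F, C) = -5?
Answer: -311127/7 ≈ -44447.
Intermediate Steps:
c(n) = -25*n
v = -26/7 (v = -6/2 - 5/7 = -6*1/2 - 5*1/7 = -3 - 5/7 = -26/7 ≈ -3.7143)
m(u) = -25*u**2 (m(u) = (-25*u)*u = -25*u**2)
a(o) = 27998 - 140*o (a(o) = -2 - 140*(o - 200) = -2 - 140*(-200 + o) = -2 + (28000 - 140*o) = 27998 - 140*o)
31837 - a(m(v)) = 31837 - (27998 - (-3500)*(-26/7)**2) = 31837 - (27998 - (-3500)*676/49) = 31837 - (27998 - 140*(-16900/49)) = 31837 - (27998 + 338000/7) = 31837 - 1*533986/7 = 31837 - 533986/7 = -311127/7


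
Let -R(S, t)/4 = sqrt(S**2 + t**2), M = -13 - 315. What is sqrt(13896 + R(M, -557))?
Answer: 2*sqrt(3474 - sqrt(417833)) ≈ 106.35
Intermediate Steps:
M = -328
R(S, t) = -4*sqrt(S**2 + t**2)
sqrt(13896 + R(M, -557)) = sqrt(13896 - 4*sqrt((-328)**2 + (-557)**2)) = sqrt(13896 - 4*sqrt(107584 + 310249)) = sqrt(13896 - 4*sqrt(417833))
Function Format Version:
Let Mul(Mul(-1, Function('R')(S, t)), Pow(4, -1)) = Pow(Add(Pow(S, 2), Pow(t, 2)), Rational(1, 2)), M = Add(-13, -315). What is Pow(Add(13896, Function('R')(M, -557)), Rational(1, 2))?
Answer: Mul(2, Pow(Add(3474, Mul(-1, Pow(417833, Rational(1, 2)))), Rational(1, 2))) ≈ 106.35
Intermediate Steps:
M = -328
Function('R')(S, t) = Mul(-4, Pow(Add(Pow(S, 2), Pow(t, 2)), Rational(1, 2)))
Pow(Add(13896, Function('R')(M, -557)), Rational(1, 2)) = Pow(Add(13896, Mul(-4, Pow(Add(Pow(-328, 2), Pow(-557, 2)), Rational(1, 2)))), Rational(1, 2)) = Pow(Add(13896, Mul(-4, Pow(Add(107584, 310249), Rational(1, 2)))), Rational(1, 2)) = Pow(Add(13896, Mul(-4, Pow(417833, Rational(1, 2)))), Rational(1, 2))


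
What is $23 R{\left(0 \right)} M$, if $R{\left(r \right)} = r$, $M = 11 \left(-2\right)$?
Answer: $0$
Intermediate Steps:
$M = -22$
$23 R{\left(0 \right)} M = 23 \cdot 0 \left(-22\right) = 0 \left(-22\right) = 0$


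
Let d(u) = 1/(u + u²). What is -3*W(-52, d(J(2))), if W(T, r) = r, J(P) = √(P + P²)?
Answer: -⅗ + √6/10 ≈ -0.35505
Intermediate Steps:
-3*W(-52, d(J(2))) = -3/((√(2*(1 + 2)))*(1 + √(2*(1 + 2)))) = -3/((√(2*3))*(1 + √(2*3))) = -3/((√6)*(1 + √6)) = -3*√6/6/(1 + √6) = -√6/(2*(1 + √6))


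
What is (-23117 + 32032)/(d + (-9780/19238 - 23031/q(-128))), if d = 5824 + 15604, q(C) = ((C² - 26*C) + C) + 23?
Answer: 336273323939/808199533061 ≈ 0.41608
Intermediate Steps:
q(C) = 23 + C² - 25*C (q(C) = (C² - 25*C) + 23 = 23 + C² - 25*C)
d = 21428
(-23117 + 32032)/(d + (-9780/19238 - 23031/q(-128))) = (-23117 + 32032)/(21428 + (-9780/19238 - 23031/(23 + (-128)² - 25*(-128)))) = 8915/(21428 + (-9780*1/19238 - 23031/(23 + 16384 + 3200))) = 8915/(21428 + (-4890/9619 - 23031/19607)) = 8915/(21428 - 317413419/188599733) = 8915/(4040997665305/188599733) = 8915*(188599733/4040997665305) = 336273323939/808199533061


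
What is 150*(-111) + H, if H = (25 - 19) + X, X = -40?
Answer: -16684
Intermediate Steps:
H = -34 (H = (25 - 19) - 40 = 6 - 40 = -34)
150*(-111) + H = 150*(-111) - 34 = -16650 - 34 = -16684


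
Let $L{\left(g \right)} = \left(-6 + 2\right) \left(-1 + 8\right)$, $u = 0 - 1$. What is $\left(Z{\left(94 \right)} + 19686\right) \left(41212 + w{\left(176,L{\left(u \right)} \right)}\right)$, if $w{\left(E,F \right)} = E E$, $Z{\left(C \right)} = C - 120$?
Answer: $1419216080$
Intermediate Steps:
$Z{\left(C \right)} = -120 + C$
$u = -1$ ($u = 0 - 1 = -1$)
$L{\left(g \right)} = -28$ ($L{\left(g \right)} = \left(-4\right) 7 = -28$)
$w{\left(E,F \right)} = E^{2}$
$\left(Z{\left(94 \right)} + 19686\right) \left(41212 + w{\left(176,L{\left(u \right)} \right)}\right) = \left(\left(-120 + 94\right) + 19686\right) \left(41212 + 176^{2}\right) = \left(-26 + 19686\right) \left(41212 + 30976\right) = 19660 \cdot 72188 = 1419216080$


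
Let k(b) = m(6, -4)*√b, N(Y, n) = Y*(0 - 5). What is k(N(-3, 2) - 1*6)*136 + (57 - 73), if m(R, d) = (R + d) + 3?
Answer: 2024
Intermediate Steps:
m(R, d) = 3 + R + d
N(Y, n) = -5*Y (N(Y, n) = Y*(-5) = -5*Y)
k(b) = 5*√b (k(b) = (3 + 6 - 4)*√b = 5*√b)
k(N(-3, 2) - 1*6)*136 + (57 - 73) = (5*√(-5*(-3) - 1*6))*136 + (57 - 73) = (5*√(15 - 6))*136 - 16 = (5*√9)*136 - 16 = (5*3)*136 - 16 = 15*136 - 16 = 2040 - 16 = 2024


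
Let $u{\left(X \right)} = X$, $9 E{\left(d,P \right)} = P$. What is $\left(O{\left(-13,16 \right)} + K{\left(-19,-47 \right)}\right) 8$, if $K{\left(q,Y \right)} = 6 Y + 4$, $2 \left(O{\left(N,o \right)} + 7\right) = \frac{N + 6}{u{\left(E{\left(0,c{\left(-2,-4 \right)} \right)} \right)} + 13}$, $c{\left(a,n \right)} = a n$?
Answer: $- \frac{285252}{125} \approx -2282.0$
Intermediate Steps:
$E{\left(d,P \right)} = \frac{P}{9}$
$O{\left(N,o \right)} = - \frac{848}{125} + \frac{9 N}{250}$ ($O{\left(N,o \right)} = -7 + \frac{\left(N + 6\right) \frac{1}{\frac{\left(-2\right) \left(-4\right)}{9} + 13}}{2} = -7 + \frac{\left(6 + N\right) \frac{1}{\frac{1}{9} \cdot 8 + 13}}{2} = -7 + \frac{\left(6 + N\right) \frac{1}{\frac{8}{9} + 13}}{2} = -7 + \frac{\left(6 + N\right) \frac{1}{\frac{125}{9}}}{2} = -7 + \frac{\left(6 + N\right) \frac{9}{125}}{2} = -7 + \frac{\frac{54}{125} + \frac{9 N}{125}}{2} = -7 + \left(\frac{27}{125} + \frac{9 N}{250}\right) = - \frac{848}{125} + \frac{9 N}{250}$)
$K{\left(q,Y \right)} = 4 + 6 Y$
$\left(O{\left(-13,16 \right)} + K{\left(-19,-47 \right)}\right) 8 = \left(\left(- \frac{848}{125} + \frac{9}{250} \left(-13\right)\right) + \left(4 + 6 \left(-47\right)\right)\right) 8 = \left(\left(- \frac{848}{125} - \frac{117}{250}\right) + \left(4 - 282\right)\right) 8 = \left(- \frac{1813}{250} - 278\right) 8 = \left(- \frac{71313}{250}\right) 8 = - \frac{285252}{125}$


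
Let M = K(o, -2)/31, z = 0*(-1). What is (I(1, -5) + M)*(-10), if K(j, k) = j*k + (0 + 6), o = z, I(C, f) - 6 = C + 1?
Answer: -2540/31 ≈ -81.935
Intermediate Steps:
I(C, f) = 7 + C (I(C, f) = 6 + (C + 1) = 6 + (1 + C) = 7 + C)
z = 0
o = 0
K(j, k) = 6 + j*k (K(j, k) = j*k + 6 = 6 + j*k)
M = 6/31 (M = (6 + 0*(-2))/31 = (6 + 0)*(1/31) = 6*(1/31) = 6/31 ≈ 0.19355)
(I(1, -5) + M)*(-10) = ((7 + 1) + 6/31)*(-10) = (8 + 6/31)*(-10) = (254/31)*(-10) = -2540/31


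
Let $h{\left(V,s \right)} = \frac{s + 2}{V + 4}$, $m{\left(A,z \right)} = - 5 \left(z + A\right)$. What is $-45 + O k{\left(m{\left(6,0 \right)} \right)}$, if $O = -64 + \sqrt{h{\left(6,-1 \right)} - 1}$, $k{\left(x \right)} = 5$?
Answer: $-365 + \frac{3 i \sqrt{10}}{2} \approx -365.0 + 4.7434 i$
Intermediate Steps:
$m{\left(A,z \right)} = - 5 A - 5 z$ ($m{\left(A,z \right)} = - 5 \left(A + z\right) = - 5 A - 5 z$)
$h{\left(V,s \right)} = \frac{2 + s}{4 + V}$
$O = -64 + \frac{3 i \sqrt{10}}{10}$ ($O = -64 + \sqrt{\frac{2 - 1}{4 + 6} - 1} = -64 + \sqrt{\frac{1}{10} \cdot 1 - 1} = -64 + \sqrt{\frac{1}{10} - 1} = -64 + \sqrt{- \frac{9}{10}} = -64 + \frac{3 i \sqrt{10}}{10} \approx -64.0 + 0.94868 i$)
$-45 + O k{\left(m{\left(6,0 \right)} \right)} = -45 + \left(-64 + \frac{3 i \sqrt{10}}{10}\right) 5 = -45 - \left(320 - \frac{3 i \sqrt{10}}{2}\right) = -365 + \frac{3 i \sqrt{10}}{2}$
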